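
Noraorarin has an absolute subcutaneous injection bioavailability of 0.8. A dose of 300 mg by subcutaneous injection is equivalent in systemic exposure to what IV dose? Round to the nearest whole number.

Systemic exposure from an extravascular dose = F × D_ev, so the equivalent IV dose is F × D_ev.
D_iv = F × D_ev = 0.8 × 300 = 240 mg

D_iv = 240 mg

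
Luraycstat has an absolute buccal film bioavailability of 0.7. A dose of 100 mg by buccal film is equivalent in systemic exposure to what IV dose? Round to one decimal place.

D_iv = 70.0 mg

Systemic exposure from an extravascular dose = F × D_ev, so the equivalent IV dose is F × D_ev.
D_iv = F × D_ev = 0.7 × 100 = 70 mg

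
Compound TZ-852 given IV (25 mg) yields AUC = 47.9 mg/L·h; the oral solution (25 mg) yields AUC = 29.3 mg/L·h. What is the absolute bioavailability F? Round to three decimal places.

F = (AUC_ev / D_ev) / (AUC_iv / D_iv)
  = (29.3/25) / (47.9/25)
  = 1.172 / 1.916 = 0.6117

F = 0.612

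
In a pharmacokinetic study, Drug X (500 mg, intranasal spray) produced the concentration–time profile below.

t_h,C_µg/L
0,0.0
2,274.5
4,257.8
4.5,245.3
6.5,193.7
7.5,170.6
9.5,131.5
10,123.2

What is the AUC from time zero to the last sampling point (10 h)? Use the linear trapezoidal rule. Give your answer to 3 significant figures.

AUC = 1920 µg/L·h

Trapezoidal AUC_0→10:
  [0→2]: (0.0+274.5)/2 × 2 = 274.5
  [2→4]: (274.5+257.8)/2 × 2 = 532.3
  [4→4.5]: (257.8+245.3)/2 × 0.5 = 125.775
  [4.5→6.5]: (245.3+193.7)/2 × 2 = 439.0
  [6.5→7.5]: (193.7+170.6)/2 × 1 = 182.15
  [7.5→9.5]: (170.6+131.5)/2 × 2 = 302.1
  [9.5→10]: (131.5+123.2)/2 × 0.5 = 63.675
  Sum = 1919.5 µg/L·h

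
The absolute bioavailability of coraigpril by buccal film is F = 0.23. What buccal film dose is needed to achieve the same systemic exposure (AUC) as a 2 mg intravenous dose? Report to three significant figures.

D_buccal = 8.70 mg

For equal systemic exposure: F × D_ev = D_iv
D_ev = D_iv / F = 2 / 0.23 = 8.69565 mg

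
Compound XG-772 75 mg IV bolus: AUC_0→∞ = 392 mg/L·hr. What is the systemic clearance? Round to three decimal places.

CL = 0.191 L/hr

CL = Dose_iv / AUC_0→∞
   = 75 / 392 = 0.191327 L/hr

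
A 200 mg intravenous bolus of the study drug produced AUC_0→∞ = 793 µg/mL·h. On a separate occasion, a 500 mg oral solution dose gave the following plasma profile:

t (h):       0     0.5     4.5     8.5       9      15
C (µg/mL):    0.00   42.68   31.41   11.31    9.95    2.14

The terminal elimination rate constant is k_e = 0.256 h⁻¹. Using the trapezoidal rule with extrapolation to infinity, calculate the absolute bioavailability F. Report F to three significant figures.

Trapezoidal AUC_0→15 (oral solution):
  [0→0.5]: (0.00+42.68)/2 × 0.5 = 10.67
  [0.5→4.5]: (42.68+31.41)/2 × 4 = 148.18
  [4.5→8.5]: (31.41+11.31)/2 × 4 = 85.44
  [8.5→9]: (11.31+9.95)/2 × 0.5 = 5.315
  [9→15]: (9.95+2.14)/2 × 6 = 36.27
  Sum = 285.875 µg/mL·h
Tail: C_last/k_e = 2.14/0.256 = 8.359
AUC_0→∞ (oral solution) = 285.875 + 8.359 = 294.234 µg/mL·h
F = (AUC_ev/D_ev)/(AUC_iv/D_iv) = (294.234/500)/(793/200) = 0.588468/3.965 = 0.1484

F = 0.148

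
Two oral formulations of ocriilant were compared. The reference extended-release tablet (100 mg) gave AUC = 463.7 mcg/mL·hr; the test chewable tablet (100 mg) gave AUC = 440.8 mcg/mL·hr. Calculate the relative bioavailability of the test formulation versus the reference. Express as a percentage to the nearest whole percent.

F_rel = (AUC_test/D_test) / (AUC_ref/D_ref)
      = (440.8/100) / (463.7/100)
      = 4.408 / 4.637 = 0.9506 = 95.06%

F_rel = 95%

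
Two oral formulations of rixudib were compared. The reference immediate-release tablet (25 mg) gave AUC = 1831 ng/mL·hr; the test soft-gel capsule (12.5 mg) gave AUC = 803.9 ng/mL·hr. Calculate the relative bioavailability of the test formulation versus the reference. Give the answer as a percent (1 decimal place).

F_rel = 87.8%

F_rel = (AUC_test/D_test) / (AUC_ref/D_ref)
      = (803.9/12.5) / (1831/25)
      = 64.312 / 73.24 = 0.8781 = 87.81%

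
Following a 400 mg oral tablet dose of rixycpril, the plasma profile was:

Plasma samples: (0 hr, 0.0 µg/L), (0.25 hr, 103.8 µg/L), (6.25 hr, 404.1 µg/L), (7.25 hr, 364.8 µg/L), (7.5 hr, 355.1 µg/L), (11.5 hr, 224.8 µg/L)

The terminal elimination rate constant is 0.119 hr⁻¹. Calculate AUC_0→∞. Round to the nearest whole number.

Trapezoidal AUC_0→11.5:
  [0→0.25]: (0.0+103.8)/2 × 0.25 = 12.975
  [0.25→6.25]: (103.8+404.1)/2 × 6 = 1523.7
  [6.25→7.25]: (404.1+364.8)/2 × 1 = 384.45
  [7.25→7.5]: (364.8+355.1)/2 × 0.25 = 89.9875
  [7.5→11.5]: (355.1+224.8)/2 × 4 = 1159.8
  Sum = 3170.9125 µg/L·hr
Extrapolated tail: C_last / k_e = 224.8 / 0.119 = 1889.076
AUC_0→∞ = 3170.9125 + 1889.076 = 5059.9885 µg/L·hr

AUC = 5060 µg/L·hr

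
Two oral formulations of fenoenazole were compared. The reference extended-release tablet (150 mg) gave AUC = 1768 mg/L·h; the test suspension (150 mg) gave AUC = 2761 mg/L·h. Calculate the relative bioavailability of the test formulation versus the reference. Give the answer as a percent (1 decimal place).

F_rel = (AUC_test/D_test) / (AUC_ref/D_ref)
      = (2761/150) / (1768/150)
      = 18.4067 / 11.7867 = 1.5616 = 156.16%

F_rel = 156.2%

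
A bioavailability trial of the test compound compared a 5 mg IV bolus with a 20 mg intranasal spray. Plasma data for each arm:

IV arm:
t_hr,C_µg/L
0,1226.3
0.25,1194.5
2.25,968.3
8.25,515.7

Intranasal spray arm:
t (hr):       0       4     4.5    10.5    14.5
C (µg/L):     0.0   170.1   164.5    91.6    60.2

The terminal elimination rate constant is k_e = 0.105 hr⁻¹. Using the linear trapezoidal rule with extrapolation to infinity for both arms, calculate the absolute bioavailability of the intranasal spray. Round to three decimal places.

F = 0.044

Trapezoidal AUC_0→8.25 (IV):
  [0→0.25]: (1226.3+1194.5)/2 × 0.25 = 302.6
  [0.25→2.25]: (1194.5+968.3)/2 × 2 = 2162.8
  [2.25→8.25]: (968.3+515.7)/2 × 6 = 4452.0
  Sum = 6917.4 µg/L·hr
IV tail: 515.7/0.105 = 4911.429; AUC_iv,0→∞ = 6917.4 + 4911.429 = 11828.829 µg/L·hr
Trapezoidal AUC_0→14.5 (intranasal spray):
  [0→4]: (0.0+170.1)/2 × 4 = 340.2
  [4→4.5]: (170.1+164.5)/2 × 0.5 = 83.65
  [4.5→10.5]: (164.5+91.6)/2 × 6 = 768.3
  [10.5→14.5]: (91.6+60.2)/2 × 4 = 303.6
  Sum = 1495.75 µg/L·hr
intranasal spray tail: 60.2/0.105 = 573.333; AUC_ev,0→∞ = 1495.75 + 573.333 = 2069.083 µg/L·hr
F = (AUC_ev/D_ev)/(AUC_iv/D_iv) = (2069.083/20)/(11828.829/5) = 103.45415/2365.7658 = 0.0437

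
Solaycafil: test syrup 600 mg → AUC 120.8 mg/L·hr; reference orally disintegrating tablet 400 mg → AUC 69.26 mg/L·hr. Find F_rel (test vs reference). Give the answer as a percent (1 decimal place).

F_rel = 116.3%

F_rel = (AUC_test/D_test) / (AUC_ref/D_ref)
      = (120.8/600) / (69.26/400)
      = 0.201333 / 0.17315 = 1.1628 = 116.28%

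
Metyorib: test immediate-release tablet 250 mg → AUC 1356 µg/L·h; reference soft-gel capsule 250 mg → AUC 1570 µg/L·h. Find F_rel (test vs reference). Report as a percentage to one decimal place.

F_rel = 86.4%

F_rel = (AUC_test/D_test) / (AUC_ref/D_ref)
      = (1356/250) / (1570/250)
      = 5.424 / 6.28 = 0.8637 = 86.37%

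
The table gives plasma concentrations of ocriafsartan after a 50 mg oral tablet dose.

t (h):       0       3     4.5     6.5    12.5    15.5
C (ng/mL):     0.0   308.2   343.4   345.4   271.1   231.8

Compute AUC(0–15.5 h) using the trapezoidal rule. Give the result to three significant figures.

AUC = 4240 ng/mL·h

Trapezoidal AUC_0→15.5:
  [0→3]: (0.0+308.2)/2 × 3 = 462.3
  [3→4.5]: (308.2+343.4)/2 × 1.5 = 488.7
  [4.5→6.5]: (343.4+345.4)/2 × 2 = 688.8
  [6.5→12.5]: (345.4+271.1)/2 × 6 = 1849.5
  [12.5→15.5]: (271.1+231.8)/2 × 3 = 754.35
  Sum = 4243.65 ng/mL·h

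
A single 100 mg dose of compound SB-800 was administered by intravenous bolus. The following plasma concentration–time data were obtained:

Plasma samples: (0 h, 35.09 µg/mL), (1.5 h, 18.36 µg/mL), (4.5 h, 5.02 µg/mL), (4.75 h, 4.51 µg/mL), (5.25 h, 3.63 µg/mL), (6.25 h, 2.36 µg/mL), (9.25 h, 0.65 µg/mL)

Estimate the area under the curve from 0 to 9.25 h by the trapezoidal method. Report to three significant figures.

AUC = 85.9 µg/mL·h

Trapezoidal AUC_0→9.25:
  [0→1.5]: (35.09+18.36)/2 × 1.5 = 40.0875
  [1.5→4.5]: (18.36+5.02)/2 × 3 = 35.07
  [4.5→4.75]: (5.02+4.51)/2 × 0.25 = 1.19125
  [4.75→5.25]: (4.51+3.63)/2 × 0.5 = 2.035
  [5.25→6.25]: (3.63+2.36)/2 × 1 = 2.995
  [6.25→9.25]: (2.36+0.65)/2 × 3 = 4.515
  Sum = 85.89375 µg/mL·h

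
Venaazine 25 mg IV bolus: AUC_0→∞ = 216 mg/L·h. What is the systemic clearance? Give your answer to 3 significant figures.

CL = Dose_iv / AUC_0→∞
   = 25 / 216 = 0.115741 L/h

CL = 0.116 L/h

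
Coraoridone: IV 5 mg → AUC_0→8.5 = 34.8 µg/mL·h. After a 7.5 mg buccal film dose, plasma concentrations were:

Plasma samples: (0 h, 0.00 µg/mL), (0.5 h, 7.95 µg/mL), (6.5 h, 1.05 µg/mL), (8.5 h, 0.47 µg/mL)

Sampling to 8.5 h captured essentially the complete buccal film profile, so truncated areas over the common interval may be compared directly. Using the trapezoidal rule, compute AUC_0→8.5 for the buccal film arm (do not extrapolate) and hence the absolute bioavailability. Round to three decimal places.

F = 0.584

Trapezoidal AUC_0→8.5 (buccal film):
  [0→0.5]: (0.00+7.95)/2 × 0.5 = 1.9875
  [0.5→6.5]: (7.95+1.05)/2 × 6 = 27.0
  [6.5→8.5]: (1.05+0.47)/2 × 2 = 1.52
  Sum = 30.5075 µg/mL·h
F = (AUC_ev/D_ev)/(AUC_iv/D_iv) = (30.5075/7.5)/(34.8/5) = 4.06767/6.96 = 0.5844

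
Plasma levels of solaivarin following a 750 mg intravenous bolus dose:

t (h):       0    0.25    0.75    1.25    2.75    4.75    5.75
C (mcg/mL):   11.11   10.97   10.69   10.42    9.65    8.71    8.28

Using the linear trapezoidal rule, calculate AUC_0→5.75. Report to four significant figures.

Trapezoidal AUC_0→5.75:
  [0→0.25]: (11.11+10.97)/2 × 0.25 = 2.76
  [0.25→0.75]: (10.97+10.69)/2 × 0.5 = 5.415
  [0.75→1.25]: (10.69+10.42)/2 × 0.5 = 5.2775
  [1.25→2.75]: (10.42+9.65)/2 × 1.5 = 15.0525
  [2.75→4.75]: (9.65+8.71)/2 × 2 = 18.36
  [4.75→5.75]: (8.71+8.28)/2 × 1 = 8.495
  Sum = 55.36 mcg/mL·h

AUC = 55.36 mcg/mL·h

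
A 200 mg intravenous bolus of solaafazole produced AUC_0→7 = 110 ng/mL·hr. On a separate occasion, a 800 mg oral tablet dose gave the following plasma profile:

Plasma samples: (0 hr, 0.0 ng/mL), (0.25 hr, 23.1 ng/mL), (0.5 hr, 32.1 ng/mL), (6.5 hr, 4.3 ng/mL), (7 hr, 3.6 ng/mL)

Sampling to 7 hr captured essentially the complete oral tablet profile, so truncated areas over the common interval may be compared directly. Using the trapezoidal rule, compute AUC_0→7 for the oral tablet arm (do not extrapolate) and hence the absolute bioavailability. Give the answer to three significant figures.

Trapezoidal AUC_0→7 (oral tablet):
  [0→0.25]: (0.0+23.1)/2 × 0.25 = 2.8875
  [0.25→0.5]: (23.1+32.1)/2 × 0.25 = 6.9
  [0.5→6.5]: (32.1+4.3)/2 × 6 = 109.2
  [6.5→7]: (4.3+3.6)/2 × 0.5 = 1.975
  Sum = 120.9625 ng/mL·hr
F = (AUC_ev/D_ev)/(AUC_iv/D_iv) = (120.9625/800)/(110/200) = 0.151203/0.55 = 0.2749

F = 0.275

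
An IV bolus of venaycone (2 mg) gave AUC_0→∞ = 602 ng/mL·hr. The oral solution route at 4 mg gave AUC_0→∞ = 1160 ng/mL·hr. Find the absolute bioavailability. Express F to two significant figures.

F = (AUC_ev / D_ev) / (AUC_iv / D_iv)
  = (1160/4) / (602/2)
  = 290 / 301 = 0.9635

F = 0.96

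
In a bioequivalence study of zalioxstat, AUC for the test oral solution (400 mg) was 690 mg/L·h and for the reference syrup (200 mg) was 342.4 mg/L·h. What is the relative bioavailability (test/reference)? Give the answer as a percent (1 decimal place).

F_rel = 100.8%

F_rel = (AUC_test/D_test) / (AUC_ref/D_ref)
      = (690/400) / (342.4/200)
      = 1.725 / 1.712 = 1.0076 = 100.76%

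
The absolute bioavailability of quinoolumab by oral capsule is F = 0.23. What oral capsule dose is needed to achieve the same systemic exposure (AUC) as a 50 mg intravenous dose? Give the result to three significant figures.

For equal systemic exposure: F × D_ev = D_iv
D_ev = D_iv / F = 50 / 0.23 = 217.391 mg

D_oral = 217 mg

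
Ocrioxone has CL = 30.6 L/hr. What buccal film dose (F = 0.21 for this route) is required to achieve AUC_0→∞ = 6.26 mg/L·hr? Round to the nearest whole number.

Dose = CL × AUC_0→∞ / F
     = 30.6 × 6.26 / 0.21 = 912.171 mg

Dose = 912 mg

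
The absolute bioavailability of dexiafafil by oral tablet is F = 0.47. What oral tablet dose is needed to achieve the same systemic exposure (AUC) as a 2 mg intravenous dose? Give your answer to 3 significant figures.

For equal systemic exposure: F × D_ev = D_iv
D_ev = D_iv / F = 2 / 0.47 = 4.25532 mg

D_oral = 4.26 mg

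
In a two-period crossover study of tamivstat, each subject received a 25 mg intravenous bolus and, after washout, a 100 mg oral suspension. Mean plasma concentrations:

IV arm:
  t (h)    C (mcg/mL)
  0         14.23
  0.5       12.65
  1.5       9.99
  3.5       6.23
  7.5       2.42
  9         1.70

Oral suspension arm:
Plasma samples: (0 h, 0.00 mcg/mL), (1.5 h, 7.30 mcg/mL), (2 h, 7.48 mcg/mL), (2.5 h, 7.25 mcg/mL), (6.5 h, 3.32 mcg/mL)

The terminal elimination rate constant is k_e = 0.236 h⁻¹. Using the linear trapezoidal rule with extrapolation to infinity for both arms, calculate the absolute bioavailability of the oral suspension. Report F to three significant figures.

F = 0.194

Trapezoidal AUC_0→9 (IV):
  [0→0.5]: (14.23+12.65)/2 × 0.5 = 6.72
  [0.5→1.5]: (12.65+9.99)/2 × 1 = 11.32
  [1.5→3.5]: (9.99+6.23)/2 × 2 = 16.22
  [3.5→7.5]: (6.23+2.42)/2 × 4 = 17.3
  [7.5→9]: (2.42+1.70)/2 × 1.5 = 3.09
  Sum = 54.65 mcg/mL·h
IV tail: 1.70/0.236 = 7.203; AUC_iv,0→∞ = 54.65 + 7.203 = 61.853 mcg/mL·h
Trapezoidal AUC_0→6.5 (oral suspension):
  [0→1.5]: (0.00+7.30)/2 × 1.5 = 5.475
  [1.5→2]: (7.30+7.48)/2 × 0.5 = 3.695
  [2→2.5]: (7.48+7.25)/2 × 0.5 = 3.6825
  [2.5→6.5]: (7.25+3.32)/2 × 4 = 21.14
  Sum = 33.9925 mcg/mL·h
oral suspension tail: 3.32/0.236 = 14.068; AUC_ev,0→∞ = 33.9925 + 14.068 = 48.0605 mcg/mL·h
F = (AUC_ev/D_ev)/(AUC_iv/D_iv) = (48.0605/100)/(61.853/25) = 0.480605/2.47412 = 0.1943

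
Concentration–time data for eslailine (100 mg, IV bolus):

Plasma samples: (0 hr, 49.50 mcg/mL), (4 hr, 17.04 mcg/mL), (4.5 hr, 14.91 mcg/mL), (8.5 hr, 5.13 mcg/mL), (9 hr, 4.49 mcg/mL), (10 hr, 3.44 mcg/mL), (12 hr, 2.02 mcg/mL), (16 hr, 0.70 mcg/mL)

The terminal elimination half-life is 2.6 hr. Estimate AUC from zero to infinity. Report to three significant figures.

AUC = 201 mcg/mL·hr

Trapezoidal AUC_0→16:
  [0→4]: (49.50+17.04)/2 × 4 = 133.08
  [4→4.5]: (17.04+14.91)/2 × 0.5 = 7.9875
  [4.5→8.5]: (14.91+5.13)/2 × 4 = 40.08
  [8.5→9]: (5.13+4.49)/2 × 0.5 = 2.405
  [9→10]: (4.49+3.44)/2 × 1 = 3.965
  [10→12]: (3.44+2.02)/2 × 2 = 5.46
  [12→16]: (2.02+0.70)/2 × 4 = 5.44
  Sum = 198.4175 mcg/mL·hr
k_e = ln2 / t½ = 0.693147 / 2.6 = 0.2666 hr^-1
Extrapolated tail: C_last / k_e = 0.70 / 0.2666 = 2.626
AUC_0→∞ = 198.4175 + 2.626 = 201.0435 mcg/mL·hr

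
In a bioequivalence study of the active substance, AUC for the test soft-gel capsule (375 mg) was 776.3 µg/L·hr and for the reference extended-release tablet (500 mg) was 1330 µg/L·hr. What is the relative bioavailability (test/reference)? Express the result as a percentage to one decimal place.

F_rel = 77.8%

F_rel = (AUC_test/D_test) / (AUC_ref/D_ref)
      = (776.3/375) / (1330/500)
      = 2.07013 / 2.66 = 0.7782 = 77.82%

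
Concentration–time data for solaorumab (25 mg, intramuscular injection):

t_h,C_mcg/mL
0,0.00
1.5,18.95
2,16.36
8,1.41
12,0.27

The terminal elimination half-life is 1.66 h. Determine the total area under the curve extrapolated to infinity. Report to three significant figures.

AUC = 80.4 mcg/mL·h

Trapezoidal AUC_0→12:
  [0→1.5]: (0.00+18.95)/2 × 1.5 = 14.2125
  [1.5→2]: (18.95+16.36)/2 × 0.5 = 8.8275
  [2→8]: (16.36+1.41)/2 × 6 = 53.31
  [8→12]: (1.41+0.27)/2 × 4 = 3.36
  Sum = 79.71 mcg/mL·h
k_e = ln2 / t½ = 0.693147 / 1.66 = 0.4176 h^-1
Extrapolated tail: C_last / k_e = 0.27 / 0.4176 = 0.647
AUC_0→∞ = 79.71 + 0.647 = 80.357 mcg/mL·h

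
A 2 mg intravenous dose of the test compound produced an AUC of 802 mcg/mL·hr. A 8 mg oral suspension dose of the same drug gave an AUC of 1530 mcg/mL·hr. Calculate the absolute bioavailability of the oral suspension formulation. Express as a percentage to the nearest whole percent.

F = (AUC_ev / D_ev) / (AUC_iv / D_iv)
  = (1530/8) / (802/2)
  = 191.25 / 401 = 0.4769
  = 47.69%

F = 48%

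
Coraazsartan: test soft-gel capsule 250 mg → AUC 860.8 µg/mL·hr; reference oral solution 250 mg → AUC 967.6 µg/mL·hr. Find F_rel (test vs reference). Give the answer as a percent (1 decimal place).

F_rel = 89.0%

F_rel = (AUC_test/D_test) / (AUC_ref/D_ref)
      = (860.8/250) / (967.6/250)
      = 3.4432 / 3.8704 = 0.8896 = 88.96%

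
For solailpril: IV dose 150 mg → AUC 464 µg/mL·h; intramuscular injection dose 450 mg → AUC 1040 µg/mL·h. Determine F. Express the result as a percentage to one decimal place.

F = (AUC_ev / D_ev) / (AUC_iv / D_iv)
  = (1040/450) / (464/150)
  = 2.31111 / 3.09333 = 0.7471
  = 74.71%

F = 74.7%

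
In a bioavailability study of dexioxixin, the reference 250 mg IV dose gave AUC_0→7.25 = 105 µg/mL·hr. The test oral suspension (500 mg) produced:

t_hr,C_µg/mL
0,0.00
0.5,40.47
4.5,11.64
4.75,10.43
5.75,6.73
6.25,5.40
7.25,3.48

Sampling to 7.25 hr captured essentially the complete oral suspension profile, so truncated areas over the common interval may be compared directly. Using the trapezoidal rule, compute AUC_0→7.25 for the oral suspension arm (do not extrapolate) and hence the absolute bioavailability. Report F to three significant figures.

F = 0.634

Trapezoidal AUC_0→7.25 (oral suspension):
  [0→0.5]: (0.00+40.47)/2 × 0.5 = 10.1175
  [0.5→4.5]: (40.47+11.64)/2 × 4 = 104.22
  [4.5→4.75]: (11.64+10.43)/2 × 0.25 = 2.75875
  [4.75→5.75]: (10.43+6.73)/2 × 1 = 8.58
  [5.75→6.25]: (6.73+5.40)/2 × 0.5 = 3.0325
  [6.25→7.25]: (5.40+3.48)/2 × 1 = 4.44
  Sum = 133.14875 µg/mL·hr
F = (AUC_ev/D_ev)/(AUC_iv/D_iv) = (133.14875/500)/(105/250) = 0.2662975/0.42 = 0.6340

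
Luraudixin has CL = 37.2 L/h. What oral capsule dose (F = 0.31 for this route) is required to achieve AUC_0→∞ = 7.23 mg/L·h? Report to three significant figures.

Dose = 868 mg

Dose = CL × AUC_0→∞ / F
     = 37.2 × 7.23 / 0.31 = 867.6 mg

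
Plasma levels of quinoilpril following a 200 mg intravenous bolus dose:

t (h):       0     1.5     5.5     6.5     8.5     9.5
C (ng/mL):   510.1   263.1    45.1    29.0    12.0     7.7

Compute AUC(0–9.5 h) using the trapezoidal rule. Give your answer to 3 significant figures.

Trapezoidal AUC_0→9.5:
  [0→1.5]: (510.1+263.1)/2 × 1.5 = 579.9
  [1.5→5.5]: (263.1+45.1)/2 × 4 = 616.4
  [5.5→6.5]: (45.1+29.0)/2 × 1 = 37.05
  [6.5→8.5]: (29.0+12.0)/2 × 2 = 41.0
  [8.5→9.5]: (12.0+7.7)/2 × 1 = 9.85
  Sum = 1284.2 ng/mL·h

AUC = 1280 ng/mL·h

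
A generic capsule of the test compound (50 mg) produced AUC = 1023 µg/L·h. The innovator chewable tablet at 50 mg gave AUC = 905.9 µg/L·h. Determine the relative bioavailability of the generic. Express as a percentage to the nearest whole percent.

F_rel = (AUC_test/D_test) / (AUC_ref/D_ref)
      = (1023/50) / (905.9/50)
      = 20.46 / 18.118 = 1.1293 = 112.93%

F_rel = 113%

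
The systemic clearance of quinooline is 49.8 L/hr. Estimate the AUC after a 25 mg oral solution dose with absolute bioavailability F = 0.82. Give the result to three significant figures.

AUC = 0.412 mg/L·hr

AUC_0→∞ = F × Dose / CL
        = 0.82 × 25 / 49.8 = 0.411647 mg/L·hr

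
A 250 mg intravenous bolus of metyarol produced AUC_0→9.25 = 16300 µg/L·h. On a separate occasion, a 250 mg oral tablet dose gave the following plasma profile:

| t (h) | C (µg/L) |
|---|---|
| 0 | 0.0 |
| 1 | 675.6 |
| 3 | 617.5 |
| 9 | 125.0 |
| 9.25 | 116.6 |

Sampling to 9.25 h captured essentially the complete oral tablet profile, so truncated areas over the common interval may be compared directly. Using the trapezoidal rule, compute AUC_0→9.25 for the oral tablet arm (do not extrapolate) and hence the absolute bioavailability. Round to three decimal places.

F = 0.239

Trapezoidal AUC_0→9.25 (oral tablet):
  [0→1]: (0.0+675.6)/2 × 1 = 337.8
  [1→3]: (675.6+617.5)/2 × 2 = 1293.1
  [3→9]: (617.5+125.0)/2 × 6 = 2227.5
  [9→9.25]: (125.0+116.6)/2 × 0.25 = 30.2
  Sum = 3888.6 µg/L·h
F = (AUC_ev/D_ev)/(AUC_iv/D_iv) = (3888.6/250)/(16300/250) = 15.5544/65.2 = 0.2386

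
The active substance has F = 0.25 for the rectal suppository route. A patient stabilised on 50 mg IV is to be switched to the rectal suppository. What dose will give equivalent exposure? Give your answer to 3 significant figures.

For equal systemic exposure: F × D_ev = D_iv
D_ev = D_iv / F = 50 / 0.25 = 200 mg

D_rectal = 200 mg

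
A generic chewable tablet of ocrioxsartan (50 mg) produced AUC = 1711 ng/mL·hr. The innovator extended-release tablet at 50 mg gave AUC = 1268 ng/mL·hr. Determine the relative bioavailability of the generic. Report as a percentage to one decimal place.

F_rel = (AUC_test/D_test) / (AUC_ref/D_ref)
      = (1711/50) / (1268/50)
      = 34.22 / 25.36 = 1.3494 = 134.94%

F_rel = 134.9%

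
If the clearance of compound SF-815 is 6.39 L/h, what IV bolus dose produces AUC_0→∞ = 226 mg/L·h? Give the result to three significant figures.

Dose = 1440 mg

Dose_iv = CL × AUC_0→∞
     = 6.39 × 226 = 1444.14 mg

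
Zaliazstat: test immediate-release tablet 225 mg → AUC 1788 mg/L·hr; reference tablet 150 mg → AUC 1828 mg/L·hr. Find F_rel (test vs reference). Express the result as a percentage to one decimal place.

F_rel = 65.2%

F_rel = (AUC_test/D_test) / (AUC_ref/D_ref)
      = (1788/225) / (1828/150)
      = 7.94667 / 12.1867 = 0.6521 = 65.21%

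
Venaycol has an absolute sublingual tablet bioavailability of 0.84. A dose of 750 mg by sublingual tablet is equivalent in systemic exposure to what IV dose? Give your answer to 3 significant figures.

Systemic exposure from an extravascular dose = F × D_ev, so the equivalent IV dose is F × D_ev.
D_iv = F × D_ev = 0.84 × 750 = 630 mg

D_iv = 630 mg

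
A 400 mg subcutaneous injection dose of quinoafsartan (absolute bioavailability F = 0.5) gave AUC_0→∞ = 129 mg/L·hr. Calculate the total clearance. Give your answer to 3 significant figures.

CL = 1.55 L/hr

CL = F × Dose / AUC_0→∞
   = 0.5 × 400 / 129 = 1.55039 L/hr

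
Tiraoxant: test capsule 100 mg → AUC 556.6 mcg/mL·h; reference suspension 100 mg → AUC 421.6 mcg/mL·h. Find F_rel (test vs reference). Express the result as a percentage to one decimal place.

F_rel = 132.0%

F_rel = (AUC_test/D_test) / (AUC_ref/D_ref)
      = (556.6/100) / (421.6/100)
      = 5.566 / 4.216 = 1.3202 = 132.02%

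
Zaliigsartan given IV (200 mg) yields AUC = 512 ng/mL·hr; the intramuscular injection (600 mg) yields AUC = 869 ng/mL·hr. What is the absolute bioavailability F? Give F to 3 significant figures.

F = 0.566

F = (AUC_ev / D_ev) / (AUC_iv / D_iv)
  = (869/600) / (512/200)
  = 1.44833 / 2.56 = 0.5658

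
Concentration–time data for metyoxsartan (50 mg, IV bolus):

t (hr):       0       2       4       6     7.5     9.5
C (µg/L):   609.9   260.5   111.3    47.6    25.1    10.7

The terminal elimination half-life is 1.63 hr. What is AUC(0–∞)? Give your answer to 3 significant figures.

AUC = 1520 µg/L·hr

Trapezoidal AUC_0→9.5:
  [0→2]: (609.9+260.5)/2 × 2 = 870.4
  [2→4]: (260.5+111.3)/2 × 2 = 371.8
  [4→6]: (111.3+47.6)/2 × 2 = 158.9
  [6→7.5]: (47.6+25.1)/2 × 1.5 = 54.525
  [7.5→9.5]: (25.1+10.7)/2 × 2 = 35.8
  Sum = 1491.425 µg/L·hr
k_e = ln2 / t½ = 0.693147 / 1.63 = 0.4252 hr^-1
Extrapolated tail: C_last / k_e = 10.7 / 0.4252 = 25.165
AUC_0→∞ = 1491.425 + 25.165 = 1516.59 µg/L·hr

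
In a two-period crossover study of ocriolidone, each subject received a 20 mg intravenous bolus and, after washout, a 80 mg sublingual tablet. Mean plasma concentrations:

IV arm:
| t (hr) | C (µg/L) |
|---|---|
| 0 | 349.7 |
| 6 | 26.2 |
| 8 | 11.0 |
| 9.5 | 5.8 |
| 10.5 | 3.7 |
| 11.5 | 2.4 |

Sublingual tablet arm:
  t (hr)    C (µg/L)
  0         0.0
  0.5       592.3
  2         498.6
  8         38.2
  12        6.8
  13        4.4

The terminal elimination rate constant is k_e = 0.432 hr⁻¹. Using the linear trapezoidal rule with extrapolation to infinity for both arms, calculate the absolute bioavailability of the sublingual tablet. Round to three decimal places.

Trapezoidal AUC_0→11.5 (IV):
  [0→6]: (349.7+26.2)/2 × 6 = 1127.7
  [6→8]: (26.2+11.0)/2 × 2 = 37.2
  [8→9.5]: (11.0+5.8)/2 × 1.5 = 12.6
  [9.5→10.5]: (5.8+3.7)/2 × 1 = 4.75
  [10.5→11.5]: (3.7+2.4)/2 × 1 = 3.05
  Sum = 1185.3 µg/L·hr
IV tail: 2.4/0.432 = 5.556; AUC_iv,0→∞ = 1185.3 + 5.556 = 1190.856 µg/L·hr
Trapezoidal AUC_0→13 (sublingual tablet):
  [0→0.5]: (0.0+592.3)/2 × 0.5 = 148.075
  [0.5→2]: (592.3+498.6)/2 × 1.5 = 818.175
  [2→8]: (498.6+38.2)/2 × 6 = 1610.4
  [8→12]: (38.2+6.8)/2 × 4 = 90.0
  [12→13]: (6.8+4.4)/2 × 1 = 5.6
  Sum = 2672.25 µg/L·hr
sublingual tablet tail: 4.4/0.432 = 10.185; AUC_ev,0→∞ = 2672.25 + 10.185 = 2682.435 µg/L·hr
F = (AUC_ev/D_ev)/(AUC_iv/D_iv) = (2682.435/80)/(1190.856/20) = 33.5304/59.5428 = 0.5631

F = 0.563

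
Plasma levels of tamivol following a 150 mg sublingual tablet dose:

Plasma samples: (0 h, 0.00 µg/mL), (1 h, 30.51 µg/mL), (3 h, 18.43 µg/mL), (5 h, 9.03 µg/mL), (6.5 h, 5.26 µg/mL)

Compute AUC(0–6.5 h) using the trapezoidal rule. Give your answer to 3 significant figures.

AUC = 102 µg/mL·h

Trapezoidal AUC_0→6.5:
  [0→1]: (0.00+30.51)/2 × 1 = 15.255
  [1→3]: (30.51+18.43)/2 × 2 = 48.94
  [3→5]: (18.43+9.03)/2 × 2 = 27.46
  [5→6.5]: (9.03+5.26)/2 × 1.5 = 10.7175
  Sum = 102.3725 µg/mL·h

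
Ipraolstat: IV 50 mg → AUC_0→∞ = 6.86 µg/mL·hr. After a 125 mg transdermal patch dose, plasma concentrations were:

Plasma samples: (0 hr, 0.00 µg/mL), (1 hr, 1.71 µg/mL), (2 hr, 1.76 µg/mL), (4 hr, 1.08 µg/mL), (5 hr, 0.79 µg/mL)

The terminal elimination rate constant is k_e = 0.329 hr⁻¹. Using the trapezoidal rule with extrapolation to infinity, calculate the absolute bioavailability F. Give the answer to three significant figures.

F = 0.511

Trapezoidal AUC_0→5 (transdermal patch):
  [0→1]: (0.00+1.71)/2 × 1 = 0.855
  [1→2]: (1.71+1.76)/2 × 1 = 1.735
  [2→4]: (1.76+1.08)/2 × 2 = 2.84
  [4→5]: (1.08+0.79)/2 × 1 = 0.935
  Sum = 6.365 µg/mL·hr
Tail: C_last/k_e = 0.79/0.329 = 2.401
AUC_0→∞ (transdermal patch) = 6.365 + 2.401 = 8.766 µg/mL·hr
F = (AUC_ev/D_ev)/(AUC_iv/D_iv) = (8.766/125)/(6.86/50) = 0.070128/0.1372 = 0.5111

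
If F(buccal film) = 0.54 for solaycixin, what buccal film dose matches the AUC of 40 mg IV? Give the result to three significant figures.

D_buccal = 74.1 mg

For equal systemic exposure: F × D_ev = D_iv
D_ev = D_iv / F = 40 / 0.54 = 74.0741 mg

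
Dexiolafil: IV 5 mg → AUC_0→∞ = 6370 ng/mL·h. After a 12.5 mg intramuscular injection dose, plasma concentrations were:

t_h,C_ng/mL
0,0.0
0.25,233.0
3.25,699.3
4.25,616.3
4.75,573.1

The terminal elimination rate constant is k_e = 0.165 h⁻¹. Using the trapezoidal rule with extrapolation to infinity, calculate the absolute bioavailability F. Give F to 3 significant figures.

F = 0.368

Trapezoidal AUC_0→4.75 (intramuscular injection):
  [0→0.25]: (0.0+233.0)/2 × 0.25 = 29.125
  [0.25→3.25]: (233.0+699.3)/2 × 3 = 1398.45
  [3.25→4.25]: (699.3+616.3)/2 × 1 = 657.8
  [4.25→4.75]: (616.3+573.1)/2 × 0.5 = 297.35
  Sum = 2382.725 ng/mL·h
Tail: C_last/k_e = 573.1/0.165 = 3473.333
AUC_0→∞ (intramuscular injection) = 2382.725 + 3473.333 = 5856.058 ng/mL·h
F = (AUC_ev/D_ev)/(AUC_iv/D_iv) = (5856.058/12.5)/(6370/5) = 468.48464/1274 = 0.3677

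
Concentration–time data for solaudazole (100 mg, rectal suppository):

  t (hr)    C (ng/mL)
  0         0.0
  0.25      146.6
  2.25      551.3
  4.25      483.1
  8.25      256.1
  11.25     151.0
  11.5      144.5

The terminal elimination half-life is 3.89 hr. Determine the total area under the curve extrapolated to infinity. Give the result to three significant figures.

Trapezoidal AUC_0→11.5:
  [0→0.25]: (0.0+146.6)/2 × 0.25 = 18.325
  [0.25→2.25]: (146.6+551.3)/2 × 2 = 697.9
  [2.25→4.25]: (551.3+483.1)/2 × 2 = 1034.4
  [4.25→8.25]: (483.1+256.1)/2 × 4 = 1478.4
  [8.25→11.25]: (256.1+151.0)/2 × 3 = 610.65
  [11.25→11.5]: (151.0+144.5)/2 × 0.25 = 36.9375
  Sum = 3876.6125 ng/mL·hr
k_e = ln2 / t½ = 0.693147 / 3.89 = 0.1782 hr^-1
Extrapolated tail: C_last / k_e = 144.5 / 0.1782 = 810.887
AUC_0→∞ = 3876.6125 + 810.887 = 4687.4995 ng/mL·hr

AUC = 4690 ng/mL·hr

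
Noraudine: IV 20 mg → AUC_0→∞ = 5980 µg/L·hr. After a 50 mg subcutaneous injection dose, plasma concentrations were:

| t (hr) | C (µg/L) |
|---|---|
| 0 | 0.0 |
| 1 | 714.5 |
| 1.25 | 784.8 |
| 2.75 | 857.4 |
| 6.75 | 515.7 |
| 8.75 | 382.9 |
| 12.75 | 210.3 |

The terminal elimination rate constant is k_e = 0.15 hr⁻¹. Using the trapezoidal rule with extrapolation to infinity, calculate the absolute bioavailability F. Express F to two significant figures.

Trapezoidal AUC_0→12.75 (subcutaneous injection):
  [0→1]: (0.0+714.5)/2 × 1 = 357.25
  [1→1.25]: (714.5+784.8)/2 × 0.25 = 187.4125
  [1.25→2.75]: (784.8+857.4)/2 × 1.5 = 1231.65
  [2.75→6.75]: (857.4+515.7)/2 × 4 = 2746.2
  [6.75→8.75]: (515.7+382.9)/2 × 2 = 898.6
  [8.75→12.75]: (382.9+210.3)/2 × 4 = 1186.4
  Sum = 6607.5125 µg/L·hr
Tail: C_last/k_e = 210.3/0.15 = 1402.000
AUC_0→∞ (subcutaneous injection) = 6607.5125 + 1402.000 = 8009.5125 µg/L·hr
F = (AUC_ev/D_ev)/(AUC_iv/D_iv) = (8009.5125/50)/(5980/20) = 160.19025/299 = 0.5358

F = 0.54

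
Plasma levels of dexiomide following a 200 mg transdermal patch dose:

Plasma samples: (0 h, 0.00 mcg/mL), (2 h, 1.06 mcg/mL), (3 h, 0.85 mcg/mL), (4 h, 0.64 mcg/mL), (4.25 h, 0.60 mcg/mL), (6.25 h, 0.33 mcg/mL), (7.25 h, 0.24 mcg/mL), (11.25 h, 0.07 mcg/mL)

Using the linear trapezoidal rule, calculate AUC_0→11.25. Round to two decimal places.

Trapezoidal AUC_0→11.25:
  [0→2]: (0.00+1.06)/2 × 2 = 1.06
  [2→3]: (1.06+0.85)/2 × 1 = 0.955
  [3→4]: (0.85+0.64)/2 × 1 = 0.745
  [4→4.25]: (0.64+0.60)/2 × 0.25 = 0.155
  [4.25→6.25]: (0.60+0.33)/2 × 2 = 0.93
  [6.25→7.25]: (0.33+0.24)/2 × 1 = 0.285
  [7.25→11.25]: (0.24+0.07)/2 × 4 = 0.62
  Sum = 4.75 mcg/mL·h

AUC = 4.75 mcg/mL·h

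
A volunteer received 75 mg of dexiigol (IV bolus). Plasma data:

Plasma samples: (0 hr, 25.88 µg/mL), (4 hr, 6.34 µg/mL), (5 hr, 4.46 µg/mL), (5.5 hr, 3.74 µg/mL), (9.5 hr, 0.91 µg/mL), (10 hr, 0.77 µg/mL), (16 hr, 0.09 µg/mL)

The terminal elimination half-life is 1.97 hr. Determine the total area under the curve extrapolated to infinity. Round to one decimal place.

Trapezoidal AUC_0→16:
  [0→4]: (25.88+6.34)/2 × 4 = 64.44
  [4→5]: (6.34+4.46)/2 × 1 = 5.4
  [5→5.5]: (4.46+3.74)/2 × 0.5 = 2.05
  [5.5→9.5]: (3.74+0.91)/2 × 4 = 9.3
  [9.5→10]: (0.91+0.77)/2 × 0.5 = 0.42
  [10→16]: (0.77+0.09)/2 × 6 = 2.58
  Sum = 84.19 µg/mL·hr
k_e = ln2 / t½ = 0.693147 / 1.97 = 0.3519 hr^-1
Extrapolated tail: C_last / k_e = 0.09 / 0.3519 = 0.256
AUC_0→∞ = 84.19 + 0.256 = 84.446 µg/mL·hr

AUC = 84.4 µg/mL·hr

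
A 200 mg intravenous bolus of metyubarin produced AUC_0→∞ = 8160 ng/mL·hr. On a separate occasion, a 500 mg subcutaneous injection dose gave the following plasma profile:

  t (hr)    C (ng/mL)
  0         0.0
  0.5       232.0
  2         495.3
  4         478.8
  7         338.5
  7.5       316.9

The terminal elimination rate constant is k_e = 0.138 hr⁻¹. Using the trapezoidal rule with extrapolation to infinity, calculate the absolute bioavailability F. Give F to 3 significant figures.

Trapezoidal AUC_0→7.5 (subcutaneous injection):
  [0→0.5]: (0.0+232.0)/2 × 0.5 = 58.0
  [0.5→2]: (232.0+495.3)/2 × 1.5 = 545.475
  [2→4]: (495.3+478.8)/2 × 2 = 974.1
  [4→7]: (478.8+338.5)/2 × 3 = 1225.95
  [7→7.5]: (338.5+316.9)/2 × 0.5 = 163.85
  Sum = 2967.375 ng/mL·hr
Tail: C_last/k_e = 316.9/0.138 = 2296.377
AUC_0→∞ (subcutaneous injection) = 2967.375 + 2296.377 = 5263.752 ng/mL·hr
F = (AUC_ev/D_ev)/(AUC_iv/D_iv) = (5263.752/500)/(8160/200) = 10.527504/40.8 = 0.2580

F = 0.258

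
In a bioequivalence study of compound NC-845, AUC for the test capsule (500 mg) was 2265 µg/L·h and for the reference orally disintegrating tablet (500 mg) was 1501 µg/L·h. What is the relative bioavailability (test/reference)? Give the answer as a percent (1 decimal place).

F_rel = (AUC_test/D_test) / (AUC_ref/D_ref)
      = (2265/500) / (1501/500)
      = 4.53 / 3.002 = 1.5090 = 150.90%

F_rel = 150.9%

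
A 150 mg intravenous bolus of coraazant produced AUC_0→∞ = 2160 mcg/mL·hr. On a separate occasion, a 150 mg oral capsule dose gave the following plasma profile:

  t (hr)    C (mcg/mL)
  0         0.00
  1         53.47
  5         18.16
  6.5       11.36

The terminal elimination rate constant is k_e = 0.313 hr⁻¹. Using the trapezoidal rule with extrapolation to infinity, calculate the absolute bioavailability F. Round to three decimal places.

Trapezoidal AUC_0→6.5 (oral capsule):
  [0→1]: (0.00+53.47)/2 × 1 = 26.735
  [1→5]: (53.47+18.16)/2 × 4 = 143.26
  [5→6.5]: (18.16+11.36)/2 × 1.5 = 22.14
  Sum = 192.135 mcg/mL·hr
Tail: C_last/k_e = 11.36/0.313 = 36.294
AUC_0→∞ (oral capsule) = 192.135 + 36.294 = 228.429 mcg/mL·hr
F = (AUC_ev/D_ev)/(AUC_iv/D_iv) = (228.429/150)/(2160/150) = 1.52286/14.4 = 0.1058

F = 0.106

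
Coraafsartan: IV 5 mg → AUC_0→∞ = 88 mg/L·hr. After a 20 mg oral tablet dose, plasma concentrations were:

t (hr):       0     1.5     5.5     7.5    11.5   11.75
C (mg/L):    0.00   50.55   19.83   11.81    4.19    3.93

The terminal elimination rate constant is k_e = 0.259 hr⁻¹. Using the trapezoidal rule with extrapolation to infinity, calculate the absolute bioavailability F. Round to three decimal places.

Trapezoidal AUC_0→11.75 (oral tablet):
  [0→1.5]: (0.00+50.55)/2 × 1.5 = 37.9125
  [1.5→5.5]: (50.55+19.83)/2 × 4 = 140.76
  [5.5→7.5]: (19.83+11.81)/2 × 2 = 31.64
  [7.5→11.5]: (11.81+4.19)/2 × 4 = 32.0
  [11.5→11.75]: (4.19+3.93)/2 × 0.25 = 1.015
  Sum = 243.3275 mg/L·hr
Tail: C_last/k_e = 3.93/0.259 = 15.174
AUC_0→∞ (oral tablet) = 243.3275 + 15.174 = 258.5015 mg/L·hr
F = (AUC_ev/D_ev)/(AUC_iv/D_iv) = (258.5015/20)/(88/5) = 12.925075/17.6 = 0.7344

F = 0.734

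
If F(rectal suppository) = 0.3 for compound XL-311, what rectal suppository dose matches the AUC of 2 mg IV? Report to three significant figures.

D_rectal = 6.67 mg

For equal systemic exposure: F × D_ev = D_iv
D_ev = D_iv / F = 2 / 0.3 = 6.66667 mg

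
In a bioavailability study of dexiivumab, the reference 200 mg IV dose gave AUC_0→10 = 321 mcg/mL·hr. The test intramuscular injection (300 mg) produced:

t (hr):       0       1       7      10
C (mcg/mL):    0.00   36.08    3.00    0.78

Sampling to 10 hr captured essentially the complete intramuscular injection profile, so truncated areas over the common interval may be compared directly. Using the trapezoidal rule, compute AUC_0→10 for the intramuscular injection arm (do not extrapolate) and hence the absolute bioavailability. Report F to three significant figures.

F = 0.293

Trapezoidal AUC_0→10 (intramuscular injection):
  [0→1]: (0.00+36.08)/2 × 1 = 18.04
  [1→7]: (36.08+3.00)/2 × 6 = 117.24
  [7→10]: (3.00+0.78)/2 × 3 = 5.67
  Sum = 140.95 mcg/mL·hr
F = (AUC_ev/D_ev)/(AUC_iv/D_iv) = (140.95/300)/(321/200) = 0.469833/1.605 = 0.2927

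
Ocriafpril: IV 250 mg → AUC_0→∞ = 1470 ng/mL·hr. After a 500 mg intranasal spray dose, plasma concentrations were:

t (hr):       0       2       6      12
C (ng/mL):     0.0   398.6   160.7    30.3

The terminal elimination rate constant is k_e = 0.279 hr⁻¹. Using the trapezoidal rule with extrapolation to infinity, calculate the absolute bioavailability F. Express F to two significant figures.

Trapezoidal AUC_0→12 (intranasal spray):
  [0→2]: (0.0+398.6)/2 × 2 = 398.6
  [2→6]: (398.6+160.7)/2 × 4 = 1118.6
  [6→12]: (160.7+30.3)/2 × 6 = 573.0
  Sum = 2090.2 ng/mL·hr
Tail: C_last/k_e = 30.3/0.279 = 108.602
AUC_0→∞ (intranasal spray) = 2090.2 + 108.602 = 2198.802 ng/mL·hr
F = (AUC_ev/D_ev)/(AUC_iv/D_iv) = (2198.802/500)/(1470/250) = 4.397604/5.88 = 0.7479

F = 0.75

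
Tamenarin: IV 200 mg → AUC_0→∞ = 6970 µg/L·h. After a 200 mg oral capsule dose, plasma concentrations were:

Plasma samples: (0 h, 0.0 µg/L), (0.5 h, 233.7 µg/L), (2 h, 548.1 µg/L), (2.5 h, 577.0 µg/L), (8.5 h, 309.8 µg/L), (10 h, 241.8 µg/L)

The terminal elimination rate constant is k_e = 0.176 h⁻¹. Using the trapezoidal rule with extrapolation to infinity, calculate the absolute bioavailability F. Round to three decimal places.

Trapezoidal AUC_0→10 (oral capsule):
  [0→0.5]: (0.0+233.7)/2 × 0.5 = 58.425
  [0.5→2]: (233.7+548.1)/2 × 1.5 = 586.35
  [2→2.5]: (548.1+577.0)/2 × 0.5 = 281.275
  [2.5→8.5]: (577.0+309.8)/2 × 6 = 2660.4
  [8.5→10]: (309.8+241.8)/2 × 1.5 = 413.7
  Sum = 4000.15 µg/L·h
Tail: C_last/k_e = 241.8/0.176 = 1373.864
AUC_0→∞ (oral capsule) = 4000.15 + 1373.864 = 5374.014 µg/L·h
F = (AUC_ev/D_ev)/(AUC_iv/D_iv) = (5374.014/200)/(6970/200) = 26.87007/34.85 = 0.7710

F = 0.771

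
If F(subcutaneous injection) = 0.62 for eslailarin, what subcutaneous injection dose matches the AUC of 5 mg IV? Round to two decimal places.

For equal systemic exposure: F × D_ev = D_iv
D_ev = D_iv / F = 5 / 0.62 = 8.06452 mg

D_subcutaneous = 8.06 mg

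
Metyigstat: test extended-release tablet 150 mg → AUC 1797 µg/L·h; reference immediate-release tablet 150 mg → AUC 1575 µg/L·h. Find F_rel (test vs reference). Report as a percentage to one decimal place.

F_rel = 114.1%

F_rel = (AUC_test/D_test) / (AUC_ref/D_ref)
      = (1797/150) / (1575/150)
      = 11.98 / 10.5 = 1.1410 = 114.10%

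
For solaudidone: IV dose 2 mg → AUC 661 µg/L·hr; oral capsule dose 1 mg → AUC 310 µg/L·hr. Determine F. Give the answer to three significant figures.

F = 0.938

F = (AUC_ev / D_ev) / (AUC_iv / D_iv)
  = (310/1) / (661/2)
  = 310 / 330.5 = 0.9380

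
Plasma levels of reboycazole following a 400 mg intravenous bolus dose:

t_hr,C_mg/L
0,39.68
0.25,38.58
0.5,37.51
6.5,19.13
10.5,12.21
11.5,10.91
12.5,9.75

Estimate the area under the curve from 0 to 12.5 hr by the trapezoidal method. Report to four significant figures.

Trapezoidal AUC_0→12.5:
  [0→0.25]: (39.68+38.58)/2 × 0.25 = 9.7825
  [0.25→0.5]: (38.58+37.51)/2 × 0.25 = 9.51125
  [0.5→6.5]: (37.51+19.13)/2 × 6 = 169.92
  [6.5→10.5]: (19.13+12.21)/2 × 4 = 62.68
  [10.5→11.5]: (12.21+10.91)/2 × 1 = 11.56
  [11.5→12.5]: (10.91+9.75)/2 × 1 = 10.33
  Sum = 273.78375 mg/L·hr

AUC = 273.8 mg/L·hr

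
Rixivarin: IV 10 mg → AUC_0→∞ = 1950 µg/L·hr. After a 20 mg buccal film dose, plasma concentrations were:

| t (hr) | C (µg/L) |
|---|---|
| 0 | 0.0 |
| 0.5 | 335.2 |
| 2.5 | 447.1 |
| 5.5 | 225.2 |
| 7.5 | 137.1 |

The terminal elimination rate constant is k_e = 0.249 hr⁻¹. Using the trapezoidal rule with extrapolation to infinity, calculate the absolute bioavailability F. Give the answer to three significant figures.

F = 0.715

Trapezoidal AUC_0→7.5 (buccal film):
  [0→0.5]: (0.0+335.2)/2 × 0.5 = 83.8
  [0.5→2.5]: (335.2+447.1)/2 × 2 = 782.3
  [2.5→5.5]: (447.1+225.2)/2 × 3 = 1008.45
  [5.5→7.5]: (225.2+137.1)/2 × 2 = 362.3
  Sum = 2236.85 µg/L·hr
Tail: C_last/k_e = 137.1/0.249 = 550.602
AUC_0→∞ (buccal film) = 2236.85 + 550.602 = 2787.452 µg/L·hr
F = (AUC_ev/D_ev)/(AUC_iv/D_iv) = (2787.452/20)/(1950/10) = 139.3726/195 = 0.7147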